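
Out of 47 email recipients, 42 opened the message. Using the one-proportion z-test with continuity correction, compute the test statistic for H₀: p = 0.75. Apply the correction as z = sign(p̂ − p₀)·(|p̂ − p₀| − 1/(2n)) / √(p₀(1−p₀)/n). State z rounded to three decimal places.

p̂ = 42/47 = 0.89362. p̂ − p₀ = 0.143617.
1/(2n) = 0.010638.
Corrected numerator: |0.143617| − 0.010638 = 0.132979.
SE₀ = √(0.75·0.25/47) = 0.063161.
z = (+)0.132979/0.063161 = 2.105.

z = 2.105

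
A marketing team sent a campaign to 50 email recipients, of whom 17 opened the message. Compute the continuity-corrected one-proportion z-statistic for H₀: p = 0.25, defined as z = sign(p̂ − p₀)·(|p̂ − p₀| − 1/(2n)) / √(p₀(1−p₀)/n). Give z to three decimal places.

Sample proportion p̂ = 17/50 = 0.34000. p̂ − p₀ = 0.090000.
1/(2n) = 0.010000.
Corrected numerator: |0.090000| − 0.010000 = 0.080000.
Null standard error: √(0.25·0.75/50) = √0.003750000 = 0.061237.
z = (+)0.080000/0.061237 = 1.306.

z = 1.306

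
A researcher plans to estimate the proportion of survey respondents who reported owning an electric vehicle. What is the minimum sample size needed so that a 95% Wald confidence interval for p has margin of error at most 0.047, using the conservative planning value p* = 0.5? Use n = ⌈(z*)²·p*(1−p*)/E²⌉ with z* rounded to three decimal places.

n = 435

For 95% confidence, z* = 1.960.
p*(1−p*) = 0.50·0.50 = 0.2500.
(z*)²·p*(1−p*)/E² = 3.841600·0.2500/0.002209 = 434.767.
Rounding up, n = 435.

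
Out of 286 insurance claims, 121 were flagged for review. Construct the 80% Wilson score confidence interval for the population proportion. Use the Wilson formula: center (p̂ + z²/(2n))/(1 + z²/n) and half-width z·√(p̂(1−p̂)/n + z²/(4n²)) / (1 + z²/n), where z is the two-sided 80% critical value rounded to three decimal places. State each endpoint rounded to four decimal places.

(0.3862, 0.4609)

Here p̂ = 121/286 = 0.42308 and z = 1.282 (z² = 1.643524).
1 + z²/n = 1.005747.
Center = (0.42308 + 0.002873)/1.005747 = 0.42352.
Radicand: p̂(1−p̂)/n + z²/(4n²) = 0.000853437 + 0.000005023 = 0.000858460.
Half-width = z·√(radicand)/denom = 1.282·0.029299/1.005747 = 0.03735.
CI: 0.42352 ± 0.03735 = (0.3862, 0.4609).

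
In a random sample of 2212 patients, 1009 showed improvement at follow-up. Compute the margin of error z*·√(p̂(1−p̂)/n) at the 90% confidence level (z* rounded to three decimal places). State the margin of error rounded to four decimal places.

ME = 0.0174

p̂ = 1009/2212 = 0.45615.
SE(p̂) = √(0.45615·0.54385/2212) = 0.010590.
z* = 1.645 at the 90% level.
Margin of error = z*·SE = 1.645 × 0.010590 = 0.0174.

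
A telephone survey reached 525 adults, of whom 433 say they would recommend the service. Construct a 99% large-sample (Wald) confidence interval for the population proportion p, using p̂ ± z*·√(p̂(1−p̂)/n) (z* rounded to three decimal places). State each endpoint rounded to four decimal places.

The sample proportion is 433/525 = 0.82476.
SE(p̂) = √(0.82476·0.17524/525) = 0.016592.
z* = 2.576 at the 99% level.
Margin of error: 2.576 × 0.016592 = 0.04274.
CI: 0.82476 ± 0.04274 = (0.7820, 0.8675).

(0.7820, 0.8675)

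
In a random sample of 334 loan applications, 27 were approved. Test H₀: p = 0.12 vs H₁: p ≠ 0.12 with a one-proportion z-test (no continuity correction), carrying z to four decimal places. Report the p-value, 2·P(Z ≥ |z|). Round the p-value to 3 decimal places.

The sample proportion is 27/334 = 0.08084.
SE₀ = √(0.12·0.88/334) = 0.017781.
Test statistic (full precision, shown to 4 dp): z = (27/334 − 0.12)/SE₀ ≈ -2.2024.
From the standard normal, 2·P(Z ≥ |z|) = 0.028.

p-value = 0.028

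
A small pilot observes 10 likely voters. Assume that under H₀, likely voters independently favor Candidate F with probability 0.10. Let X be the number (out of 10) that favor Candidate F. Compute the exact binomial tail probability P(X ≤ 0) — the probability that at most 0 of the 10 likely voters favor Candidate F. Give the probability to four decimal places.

X is binomial with n = 10 and p = 0.10.
P(X ≤ 0) = C(10,0)·0.10^0·0.90^10.
= 0.348678 = 0.3487.

P = 0.3487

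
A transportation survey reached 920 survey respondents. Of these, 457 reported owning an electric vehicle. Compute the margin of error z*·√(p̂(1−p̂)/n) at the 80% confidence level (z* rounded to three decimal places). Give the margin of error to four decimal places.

With x = 457 successes in n = 920, p̂ = 0.49674.
SE(p̂) = √(0.49674·0.50326/920) = 0.016484.
The 80% critical value is z* = 1.282.
ME = 1.282·0.016484 = 0.0211.

ME = 0.0211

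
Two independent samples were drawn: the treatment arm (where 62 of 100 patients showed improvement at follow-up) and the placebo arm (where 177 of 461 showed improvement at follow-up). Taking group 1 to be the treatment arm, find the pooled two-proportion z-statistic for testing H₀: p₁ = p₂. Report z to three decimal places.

Sample proportions: p̂₁ = 62/100 = 0.62000 and p̂₂ = 177/461 = 0.38395.
Pooled p̂ = (62+177)/(100+461) = 239/561 = 0.42602.
SE = √[p̂(1−p̂)(1/n₁+1/n₂)] = √[0.42602·0.57398·(1/100+1/461)] ≈ 0.054550.
z = 0.23605/0.054550 = 4.327.

z = 4.327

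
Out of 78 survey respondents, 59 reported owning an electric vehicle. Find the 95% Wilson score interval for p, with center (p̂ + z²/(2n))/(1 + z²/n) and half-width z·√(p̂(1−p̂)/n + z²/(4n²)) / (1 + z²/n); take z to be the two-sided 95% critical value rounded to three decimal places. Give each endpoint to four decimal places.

Here p̂ = 59/78 = 0.75641 and z = 1.960 (z² = 3.841600).
1 + z²/n = 1.049251.
Center = (0.75641 + 0.024626)/1.049251 = 0.74437.
Radicand: p̂(1−p̂)/n + z²/(4n²) = 0.002362228 + 0.000157857 = 0.002520085.
Half-width = z·√(radicand)/denom = 1.960·0.050200/1.049251 = 0.09377.
Interval: 0.74437 ± 0.09377 → (0.6506, 0.8381).

(0.6506, 0.8381)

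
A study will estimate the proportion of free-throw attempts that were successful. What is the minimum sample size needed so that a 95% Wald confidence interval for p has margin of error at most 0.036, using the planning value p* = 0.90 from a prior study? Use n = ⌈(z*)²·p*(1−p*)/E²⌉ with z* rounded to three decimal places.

The 95% critical value is z* = 1.960.
p*(1−p*) = 0.90·0.10 = 0.0900.
(z*)²·p*(1−p*)/E² = 3.841600·0.0900/0.001296 = 266.778.
Rounding up, n = 267.

n = 267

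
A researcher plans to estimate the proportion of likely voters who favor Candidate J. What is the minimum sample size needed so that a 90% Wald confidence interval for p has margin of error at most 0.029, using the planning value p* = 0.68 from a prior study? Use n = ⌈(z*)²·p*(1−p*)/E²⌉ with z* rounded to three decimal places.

z* = 1.645 at the 90% level.
p*(1−p*) = 0.2176.
(z*)²·p*(1−p*)/E² = 2.706025·0.2176/0.000841 = 700.156.
Rounding up, n = 701.

n = 701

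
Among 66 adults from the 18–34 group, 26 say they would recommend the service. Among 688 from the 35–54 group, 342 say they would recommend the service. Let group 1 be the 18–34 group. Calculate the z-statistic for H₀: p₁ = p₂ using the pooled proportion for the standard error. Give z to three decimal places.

z = -1.601

p̂₁ = 26/66 = 0.39394, p̂₂ = 342/688 = 0.49709.
Pooled p̂ = (26+342)/(66+688) = 368/754 = 0.48806.
SE = √[p̂(1−p̂)(1/n₁+1/n₂)] = √[0.48806·0.51194·(1/66+1/688)] ≈ 0.064412.
z = -0.10315/0.064412 = -1.601.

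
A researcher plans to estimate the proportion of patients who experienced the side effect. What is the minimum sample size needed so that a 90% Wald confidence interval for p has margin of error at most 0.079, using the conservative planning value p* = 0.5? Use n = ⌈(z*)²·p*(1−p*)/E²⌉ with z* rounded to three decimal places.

For 90% confidence, z* = 1.645.
p*(1−p*) = 0.2500.
(z*)²·p*(1−p*)/E² = 2.706025·0.2500/0.006241 = 108.397.
⌈108.397⌉ = 109.

n = 109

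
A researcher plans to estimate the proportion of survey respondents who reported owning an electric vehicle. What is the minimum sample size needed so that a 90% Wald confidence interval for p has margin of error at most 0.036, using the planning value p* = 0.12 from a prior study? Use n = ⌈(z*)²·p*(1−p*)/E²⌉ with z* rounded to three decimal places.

The 90% critical value is z* = 1.645.
p*(1−p*) = 0.12·0.88 = 0.1056.
Required n before rounding: 2.706025 × 0.1056 / 0.036² = 220.491.
Rounding up, n = 221.

n = 221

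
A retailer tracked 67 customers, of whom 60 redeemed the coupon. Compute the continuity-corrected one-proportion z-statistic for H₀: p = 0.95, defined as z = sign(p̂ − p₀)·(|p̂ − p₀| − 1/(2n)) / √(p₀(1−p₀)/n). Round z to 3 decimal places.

p̂ = 60/67 = 0.89552. p̂ − p₀ = -0.054478.
Continuity correction 1/(2n) = 1/134 = 0.007463.
Corrected numerator: |-0.054478| − 0.007463 = 0.047015.
SE₀ = √(0.95·0.05/67) = 0.026626.
z = (−)0.047015/0.026626 = -1.766.

z = -1.766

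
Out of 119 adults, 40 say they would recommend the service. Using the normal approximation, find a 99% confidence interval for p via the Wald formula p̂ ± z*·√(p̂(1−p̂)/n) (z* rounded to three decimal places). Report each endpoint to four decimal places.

(0.2246, 0.4477)

With x = 40 successes in n = 119, p̂ = 0.33613.
Standard error of p̂: √(0.223148/119) = √0.001875194 = 0.043304.
For 99% confidence, z* = 2.576.
Margin = 2.576·0.043304 = 0.11155.
So the interval runs from 0.2246 to 0.4477.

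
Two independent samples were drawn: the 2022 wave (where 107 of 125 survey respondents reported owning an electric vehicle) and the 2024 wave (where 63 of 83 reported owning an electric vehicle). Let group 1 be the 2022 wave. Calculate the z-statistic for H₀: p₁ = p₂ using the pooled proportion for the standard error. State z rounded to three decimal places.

z = 1.772

p̂₁ = 107/125 = 0.85600, p̂₂ = 63/83 = 0.75904.
Pooled p̂ = (107+63)/(125+83) = 170/208 = 0.81731.
Pooled SE = √[0.1493158·0.02004819] ≈ 0.054713.
z = (p̂₁ − p̂₂)/SE = (0.85600 − 0.75904)/0.054713 = 0.09696/0.054713 = 1.772.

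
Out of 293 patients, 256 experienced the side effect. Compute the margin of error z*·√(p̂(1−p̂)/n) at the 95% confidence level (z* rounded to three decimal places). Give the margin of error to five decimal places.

ME = 0.03803

The sample proportion is 256/293 = 0.87372.
SE(p̂) = √(0.87372·0.12628/293) = 0.019405.
For 95% confidence, z* = 1.960.
So ME = 0.03803.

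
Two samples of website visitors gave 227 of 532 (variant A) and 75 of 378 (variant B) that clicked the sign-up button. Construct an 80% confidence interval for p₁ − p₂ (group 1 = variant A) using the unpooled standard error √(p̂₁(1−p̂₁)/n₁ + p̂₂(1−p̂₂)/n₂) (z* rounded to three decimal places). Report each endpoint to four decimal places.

p̂₁ = 227/532 = 0.42669, p̂₂ = 75/378 = 0.19841; p̂₁ − p̂₂ = 0.22828.
Unpooled SE = √(p̂₁(1−p̂₁)/n₁ + p̂₂(1−p̂₂)/n₂) = √(0.000459823 + 0.000420754) = 0.029675.
The 80% critical value is z* = 1.282. Margin of error = 0.03804.
Interval: 0.22828 ± 0.03804 → (0.1902, 0.2663).

(0.1902, 0.2663)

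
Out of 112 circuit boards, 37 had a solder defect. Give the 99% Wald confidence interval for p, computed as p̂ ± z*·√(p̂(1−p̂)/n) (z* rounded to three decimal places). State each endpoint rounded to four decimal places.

The sample proportion is 37/112 = 0.33036.
Standard error of p̂: √(0.221221/112) = √0.001975190 = 0.044443.
The 99% critical value is z* = 2.576.
Margin of error: 2.576 × 0.044443 = 0.11449.
Interval: 0.33036 ± 0.11449 → (0.2159, 0.4448).

(0.2159, 0.4448)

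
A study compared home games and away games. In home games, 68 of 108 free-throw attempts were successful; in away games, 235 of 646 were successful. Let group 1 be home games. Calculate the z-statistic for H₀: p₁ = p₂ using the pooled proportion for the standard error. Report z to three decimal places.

p̂₁ = 68/108 = 0.62963, p̂₂ = 235/646 = 0.36378.
Pooled p̂ = (68+235)/(108+646) = 303/754 = 0.40186.
SE = √[p̂(1−p̂)(1/n₁+1/n₂)] = √[0.40186·0.59814·(1/108+1/646)] ≈ 0.050968.
z = 0.26585/0.050968 = 5.216.

z = 5.216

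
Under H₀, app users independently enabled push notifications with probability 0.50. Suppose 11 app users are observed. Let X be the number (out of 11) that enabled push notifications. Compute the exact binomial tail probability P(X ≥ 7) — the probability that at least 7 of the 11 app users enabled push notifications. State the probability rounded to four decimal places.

X ~ Binomial(n=11, p=0.50).
P(X ≥ 7) = Σ_{j=7}^{11} C(11,j)·0.50^j·0.50^{11−j}.
= 0.161133 + 0.080566 + 0.026855 + 0.005371 + 0.000488 = 0.2744.

P = 0.2744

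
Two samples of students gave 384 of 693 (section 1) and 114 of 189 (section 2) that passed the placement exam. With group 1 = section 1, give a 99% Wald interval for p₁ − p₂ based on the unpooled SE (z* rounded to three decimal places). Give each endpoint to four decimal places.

(-0.1528, 0.0547)

p̂₁ = 384/693 = 0.55411, p̂₂ = 114/189 = 0.60317; p̂₁ − p̂₂ = -0.04906.
Unpooled SE = √(p̂₁(1−p̂₁)/n₁ + p̂₂(1−p̂₂)/n₂) = √(0.000356525 + 0.001266429) = 0.040286.
For 99% confidence, z* = 2.576. Margin of error = 0.10378.
Interval: -0.04906 ± 0.10378 → (-0.1528, 0.0547).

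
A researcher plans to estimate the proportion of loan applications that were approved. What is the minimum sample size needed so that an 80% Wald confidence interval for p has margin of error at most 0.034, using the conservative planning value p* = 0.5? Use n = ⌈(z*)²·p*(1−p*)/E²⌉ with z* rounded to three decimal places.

For 80% confidence, z* = 1.282.
p*(1−p*) = 0.2500.
Required n before rounding: 1.643524 × 0.2500 / 0.034² = 355.433.
⌈355.433⌉ = 356.

n = 356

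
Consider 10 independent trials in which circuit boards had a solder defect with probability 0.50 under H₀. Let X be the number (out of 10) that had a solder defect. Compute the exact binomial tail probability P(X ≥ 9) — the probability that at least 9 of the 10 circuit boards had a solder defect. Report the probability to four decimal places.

X ~ Binomial(n=10, p=0.50).
P(X ≥ 9) = C(10,9)·0.50^9·0.50^1 + C(10,10)·0.50^10·0.50^0.
= 0.009766 + 0.000977 = 0.0107.

P = 0.0107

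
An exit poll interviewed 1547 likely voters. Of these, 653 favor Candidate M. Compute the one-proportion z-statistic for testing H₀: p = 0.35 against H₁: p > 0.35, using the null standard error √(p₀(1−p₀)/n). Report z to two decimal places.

z = 5.95

With x = 653 successes in n = 1547, p̂ = 0.42211.
Under H₀, SE = √(p₀(1−p₀)/n) = √(0.35·0.65/1547) = √0.000147059 = 0.012127.
z = (0.42211 − 0.35)/0.012127 = 0.07211/0.012127 = 5.95.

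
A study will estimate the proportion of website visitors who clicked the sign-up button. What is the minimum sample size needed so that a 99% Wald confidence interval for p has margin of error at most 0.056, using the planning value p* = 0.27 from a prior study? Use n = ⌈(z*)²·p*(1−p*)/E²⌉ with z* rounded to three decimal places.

n = 418

z* = 2.576 at the 99% level.
p*(1−p*) = 0.27·0.73 = 0.1971.
Required n before rounding: 6.635776 × 0.1971 / 0.056² = 417.064.
Rounding up, n = 418.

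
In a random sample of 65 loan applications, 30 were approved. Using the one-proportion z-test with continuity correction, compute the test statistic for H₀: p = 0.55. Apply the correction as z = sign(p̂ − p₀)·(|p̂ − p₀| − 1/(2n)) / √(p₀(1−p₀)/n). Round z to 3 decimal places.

p̂ = 30/65 = 0.46154. p̂ − p₀ = -0.088462.
Continuity correction 1/(2n) = 1/130 = 0.007692.
Corrected numerator: |-0.088462| − 0.007692 = 0.080770.
SE₀ = √(0.55·0.45/65) = 0.061707.
z = −0.080770/0.061707 = -1.309.

z = -1.309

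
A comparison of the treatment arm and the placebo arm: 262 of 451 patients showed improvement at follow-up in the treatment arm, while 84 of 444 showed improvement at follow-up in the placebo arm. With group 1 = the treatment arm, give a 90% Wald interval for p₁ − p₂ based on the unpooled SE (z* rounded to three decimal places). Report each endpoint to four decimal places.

p̂₁ = 262/451 = 0.58093, p̂₂ = 84/444 = 0.18919; p̂₁ − p̂₂ = 0.39174.
SE = √(0.000539801 + 0.000345488) = √0.000885289 = 0.029754.
The 90% critical value is z* = 1.645. Margin of error = 0.04895.
CI: 0.39174 ± 0.04895 = (0.3428, 0.4407).

(0.3428, 0.4407)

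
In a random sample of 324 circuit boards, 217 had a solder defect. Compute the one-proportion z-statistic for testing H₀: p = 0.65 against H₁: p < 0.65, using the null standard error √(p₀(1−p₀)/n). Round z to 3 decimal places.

z = 0.745

The sample proportion is 217/324 = 0.66975.
SE₀ = √(0.65·0.35/324) = 0.026498.
Test statistic: z = 0.01975/0.026498 = 0.745.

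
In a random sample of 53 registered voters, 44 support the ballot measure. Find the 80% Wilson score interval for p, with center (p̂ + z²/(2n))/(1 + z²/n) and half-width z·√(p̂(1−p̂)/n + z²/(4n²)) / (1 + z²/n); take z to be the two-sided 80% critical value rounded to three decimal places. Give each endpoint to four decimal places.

(0.7544, 0.8861)

p̂ = 44/53 = 0.83019; z = 1.282, so z² = 1.643524.
Denominator 1 + z²/n = 1 + 1.643524/53 = 1.031010.
Adjusted center: (0.83019 + z²/(2n))/1.031010 = 0.82026.
Radicand: p̂(1−p̂)/n + z²/(4n²) = 0.002659914 + 0.000146273 = 0.002806187.
Half-width = z·√(radicand)/denom = 1.282·0.052973/1.031010 = 0.06587.
So the interval runs from 0.7544 to 0.8861.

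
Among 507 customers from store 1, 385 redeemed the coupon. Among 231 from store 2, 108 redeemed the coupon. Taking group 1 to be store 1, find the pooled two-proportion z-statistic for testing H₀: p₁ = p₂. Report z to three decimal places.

z = 7.807

p̂₁ = 385/507 = 0.75937, p̂₂ = 108/231 = 0.46753.
Pooling: p̂ = 493/738 = 0.66802.
Pooled SE = √[0.2217687·0.00630139] ≈ 0.037383.
z = (p̂₁ − p̂₂)/SE = (0.75937 − 0.46753)/0.037383 = 0.29184/0.037383 = 7.807.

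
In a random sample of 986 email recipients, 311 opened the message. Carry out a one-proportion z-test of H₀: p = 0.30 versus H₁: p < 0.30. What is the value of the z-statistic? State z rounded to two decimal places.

With x = 311 successes in n = 986, p̂ = 0.31542.
Under H₀, SE = √(p₀(1−p₀)/n) = √(0.30·0.70/986) = √0.000212982 = 0.014594.
z = (p̂ − p₀)/SE = (0.31542 − 0.30)/0.014594 = 1.06.

z = 1.06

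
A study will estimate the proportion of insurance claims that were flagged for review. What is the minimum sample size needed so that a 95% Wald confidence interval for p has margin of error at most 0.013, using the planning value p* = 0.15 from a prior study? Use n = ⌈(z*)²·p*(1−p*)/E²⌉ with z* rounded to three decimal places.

n = 2899

The 95% critical value is z* = 1.960.
p*(1−p*) = 0.15·0.85 = 0.1275.
Required n before rounding: 3.841600 × 0.1275 / 0.013² = 2898.249.
⌈2898.249⌉ = 2899.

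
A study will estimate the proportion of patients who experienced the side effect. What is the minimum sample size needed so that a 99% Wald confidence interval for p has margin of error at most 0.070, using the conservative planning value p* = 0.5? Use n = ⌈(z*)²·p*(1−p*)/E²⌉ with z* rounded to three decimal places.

n = 339

The 99% critical value is z* = 2.576.
p*(1−p*) = 0.50·0.50 = 0.2500.
(z*)²·p*(1−p*)/E² = 6.635776·0.2500/0.004900 = 338.560.
⌈338.560⌉ = 339.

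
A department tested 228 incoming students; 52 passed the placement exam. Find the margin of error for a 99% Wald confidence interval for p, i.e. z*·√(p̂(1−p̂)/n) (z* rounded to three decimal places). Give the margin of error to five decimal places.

ME = 0.07158

Sample proportion p̂ = 52/228 = 0.22807.
SE = √(p̂(1−p̂)/n) = √(0.176054/228) = 0.027788.
The 99% critical value is z* = 2.576.
So ME = 0.07158.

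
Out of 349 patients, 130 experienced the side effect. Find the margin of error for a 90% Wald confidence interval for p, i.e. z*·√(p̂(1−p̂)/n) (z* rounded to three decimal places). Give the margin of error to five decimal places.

ME = 0.04257

With x = 130 successes in n = 349, p̂ = 0.37249.
Standard error of p̂: √(0.233742/349) = √0.000669748 = 0.025879.
For 90% confidence, z* = 1.645.
Margin of error = z*·SE = 1.645 × 0.025879 = 0.04257.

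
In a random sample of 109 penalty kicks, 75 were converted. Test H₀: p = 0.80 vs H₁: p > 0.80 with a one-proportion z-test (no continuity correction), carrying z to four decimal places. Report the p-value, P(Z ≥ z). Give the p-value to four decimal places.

Sample proportion p̂ = 75/109 = 0.68807.
Null standard error: √(0.80·0.20/109) = √0.001467890 = 0.038313.
z = (p̂ − p₀)/SE = (75/109 − 0.80)/0.038313 ≈ -2.9214.
From the standard normal, P(Z ≥ z) = 0.9983.

p-value = 0.9983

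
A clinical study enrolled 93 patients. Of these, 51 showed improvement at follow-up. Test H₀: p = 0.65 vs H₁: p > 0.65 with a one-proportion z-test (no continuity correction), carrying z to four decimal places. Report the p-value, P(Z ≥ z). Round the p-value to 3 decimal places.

p-value = 0.980

With x = 51 successes in n = 93, p̂ = 0.54839.
Under H₀, SE = √(p₀(1−p₀)/n) = √(0.65·0.35/93) = √0.002446237 = 0.049459.
z = (p̂ − p₀)/SE = (51/93 − 0.65)/0.049459 ≈ -2.0545.
From the standard normal, P(Z ≥ z) = 0.980.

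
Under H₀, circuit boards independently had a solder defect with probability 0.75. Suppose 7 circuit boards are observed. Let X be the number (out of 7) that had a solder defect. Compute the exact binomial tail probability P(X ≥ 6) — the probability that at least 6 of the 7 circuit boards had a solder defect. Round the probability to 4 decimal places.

X is binomial with n = 7 and p = 0.75.
P(X ≥ 6) = C(7,6)·0.75^6·0.25^1 + C(7,7)·0.75^7·0.25^0.
= 0.311462 + 0.133484 = 0.4449.

P = 0.4449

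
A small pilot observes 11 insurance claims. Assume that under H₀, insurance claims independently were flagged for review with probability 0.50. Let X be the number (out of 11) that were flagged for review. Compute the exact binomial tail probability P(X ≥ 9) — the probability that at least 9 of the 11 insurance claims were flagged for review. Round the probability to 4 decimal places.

X ~ Binomial(n=11, p=0.50).
P(X ≥ 9) = C(11,9)·0.50^9·0.50^2 + C(11,10)·0.50^10·0.50^1 + C(11,11)·0.50^11·0.50^0.
= 0.026855 + 0.005371 + 0.000488 = 0.0327.

P = 0.0327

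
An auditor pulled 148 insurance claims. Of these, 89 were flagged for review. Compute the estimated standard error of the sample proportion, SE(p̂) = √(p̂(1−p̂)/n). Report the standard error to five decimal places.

The sample proportion is 89/148 = 0.60135.
p̂(1−p̂) = 0.239728.
Dividing by n and taking the root: √0.001619784 = 0.04025.

SE = 0.04025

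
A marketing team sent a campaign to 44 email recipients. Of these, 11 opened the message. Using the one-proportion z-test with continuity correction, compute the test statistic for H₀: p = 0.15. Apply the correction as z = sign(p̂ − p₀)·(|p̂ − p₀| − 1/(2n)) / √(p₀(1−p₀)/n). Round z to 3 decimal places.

z = 1.647

p̂ = 11/44 = 0.25000. p̂ − p₀ = 0.100000.
1/(2n) = 0.011364.
Corrected numerator: |0.100000| − 0.011364 = 0.088636.
Null standard error: √(0.15·0.85/44) = √0.002897727 = 0.053831.
z = (+)0.088636/0.053831 = 1.647.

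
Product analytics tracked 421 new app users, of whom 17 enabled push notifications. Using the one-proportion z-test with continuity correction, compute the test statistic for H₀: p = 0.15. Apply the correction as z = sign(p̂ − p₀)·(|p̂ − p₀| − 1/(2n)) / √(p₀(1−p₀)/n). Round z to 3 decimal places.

Sample proportion p̂ = 17/421 = 0.04038. p̂ − p₀ = -0.109620.
Continuity correction 1/(2n) = 1/842 = 0.001188.
Corrected numerator: |-0.109620| − 0.001188 = 0.108432.
Under H₀, SE = √(p₀(1−p₀)/n) = √(0.15·0.85/421) = √0.000302850 = 0.017403.
z = (−)0.108432/0.017403 = -6.231.

z = -6.231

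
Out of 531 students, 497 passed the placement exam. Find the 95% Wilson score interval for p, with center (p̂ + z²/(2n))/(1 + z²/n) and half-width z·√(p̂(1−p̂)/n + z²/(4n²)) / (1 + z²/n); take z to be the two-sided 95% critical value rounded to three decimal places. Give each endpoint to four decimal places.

Here p̂ = 497/531 = 0.93597 and z = 1.960 (z² = 3.841600).
1 + z²/n = 1.007235.
Center = (0.93597 + 0.003617)/1.007235 = 0.93284.
Radicand: p̂(1−p̂)/n + z²/(4n²) = 0.000112863 + 0.000003406 = 0.000116269.
Half-width = 1.960·√0.000116269/1.007235 = 0.02098.
CI: 0.93284 ± 0.02098 = (0.9119, 0.9538).

(0.9119, 0.9538)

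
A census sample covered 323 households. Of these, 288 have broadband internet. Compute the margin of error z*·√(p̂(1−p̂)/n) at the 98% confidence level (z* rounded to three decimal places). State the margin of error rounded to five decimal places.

ME = 0.04023

Sample proportion p̂ = 288/323 = 0.89164.
SE = √(p̂(1−p̂)/n) = √(0.096617/323) = 0.017295.
z* = 2.326 at the 98% level.
So ME = 0.04023.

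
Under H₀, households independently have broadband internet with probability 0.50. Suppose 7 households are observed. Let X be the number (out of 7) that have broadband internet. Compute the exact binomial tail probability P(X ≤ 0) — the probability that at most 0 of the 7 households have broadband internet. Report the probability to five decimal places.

X is binomial with n = 7 and p = 0.50.
P(X ≤ 0) = C(7,0)·0.50^0·0.50^7.
= 0.007812 = 0.00781.

P = 0.00781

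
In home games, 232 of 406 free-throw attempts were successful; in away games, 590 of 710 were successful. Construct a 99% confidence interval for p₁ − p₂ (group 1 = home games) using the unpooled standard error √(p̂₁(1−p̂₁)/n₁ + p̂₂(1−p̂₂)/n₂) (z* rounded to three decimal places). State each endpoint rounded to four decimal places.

p̂₁ = 0.57143, p̂₂ = 0.83099, so the observed difference is -0.25956.
SE = √(0.000603197 + 0.000197815) = √0.000801012 = 0.028302.
For 99% confidence, z* = 2.576. Margin = 2.576·0.028302 = 0.07291.
CI: -0.25956 ± 0.07291 = (-0.3325, -0.1867).

(-0.3325, -0.1867)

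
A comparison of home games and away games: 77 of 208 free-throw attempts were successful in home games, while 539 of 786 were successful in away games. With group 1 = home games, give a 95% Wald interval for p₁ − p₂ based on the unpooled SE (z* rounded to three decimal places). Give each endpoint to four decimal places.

p̂₁ = 0.37019, p̂₂ = 0.68575, so the observed difference is -0.31556.
Unpooled SE = √(p̂₁(1−p̂₁)/n₁ + p̂₂(1−p̂₂)/n₂) = √(0.001120913 + 0.000274169) = 0.037351.
For 95% confidence, z* = 1.960. Margin = 1.960·0.037351 = 0.07321.
So the interval runs from -0.3888 to -0.2424.

(-0.3888, -0.2424)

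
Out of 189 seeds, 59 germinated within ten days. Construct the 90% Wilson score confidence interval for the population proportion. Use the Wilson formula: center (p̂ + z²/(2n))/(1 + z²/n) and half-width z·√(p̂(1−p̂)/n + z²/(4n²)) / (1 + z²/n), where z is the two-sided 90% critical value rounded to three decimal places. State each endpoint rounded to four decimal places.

(0.2597, 0.3699)

Here p̂ = 59/189 = 0.31217 and z = 1.645 (z² = 2.706025).
1 + z²/n = 1.014318.
Center = (0.31217 + 0.007159)/1.014318 = 0.31482.
Radicand: p̂(1−p̂)/n + z²/(4n²) = 0.001136083 + 0.000018939 = 0.001155022.
Half-width = z·√(radicand)/denom = 1.645·0.033986/1.014318 = 0.05512.
CI: 0.31482 ± 0.05512 = (0.2597, 0.3699).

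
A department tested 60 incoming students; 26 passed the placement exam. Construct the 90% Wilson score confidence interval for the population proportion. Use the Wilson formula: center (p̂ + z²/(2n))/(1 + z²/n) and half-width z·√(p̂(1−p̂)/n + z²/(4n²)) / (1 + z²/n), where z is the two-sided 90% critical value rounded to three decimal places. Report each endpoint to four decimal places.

p̂ = 26/60 = 0.43333; z = 1.645, so z² = 2.706025.
1 + z²/n = 1.045100.
Center = (0.43333 + 0.022550)/1.045100 = 0.43621.
Radicand: p̂(1−p̂)/n + z²/(4n²) = 0.004092593 + 0.000187918 = 0.004280511.
Half-width = 1.645·√0.004280511/1.045100 = 0.10298.
So the interval runs from 0.3332 to 0.5392.

(0.3332, 0.5392)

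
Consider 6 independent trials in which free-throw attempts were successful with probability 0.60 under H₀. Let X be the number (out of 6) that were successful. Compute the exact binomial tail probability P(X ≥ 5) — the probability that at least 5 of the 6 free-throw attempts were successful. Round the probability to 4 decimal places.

P = 0.2333

X is binomial with n = 6 and p = 0.60.
P(X ≥ 5) = C(6,5)·0.60^5·0.40^1 + C(6,6)·0.60^6·0.40^0.
= 0.186624 + 0.046656 = 0.2333.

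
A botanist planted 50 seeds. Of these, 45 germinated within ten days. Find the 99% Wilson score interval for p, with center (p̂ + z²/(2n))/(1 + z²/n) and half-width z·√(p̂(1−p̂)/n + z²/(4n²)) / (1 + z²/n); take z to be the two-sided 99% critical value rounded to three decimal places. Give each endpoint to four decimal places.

(0.7403, 0.9660)

Here p̂ = 45/50 = 0.90000 and z = 2.576 (z² = 6.635776).
1 + z²/n = 1.132716.
Adjusted center: (0.90000 + z²/(2n))/1.132716 = 0.85313.
Radicand: p̂(1−p̂)/n + z²/(4n²) = 0.001800000 + 0.000663578 = 0.002463578.
Half-width = 2.576·√0.002463578/1.132716 = 0.11288.
CI: 0.85313 ± 0.11288 = (0.7403, 0.9660).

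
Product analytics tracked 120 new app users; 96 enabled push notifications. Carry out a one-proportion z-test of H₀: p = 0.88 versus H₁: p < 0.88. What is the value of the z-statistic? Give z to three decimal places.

z = -2.697

Sample proportion p̂ = 96/120 = 0.80000.
Under H₀, SE = √(p₀(1−p₀)/n) = √(0.88·0.12/120) = √0.000880000 = 0.029665.
z = (p̂ − p₀)/SE = (0.80000 − 0.88)/0.029665 = -2.697.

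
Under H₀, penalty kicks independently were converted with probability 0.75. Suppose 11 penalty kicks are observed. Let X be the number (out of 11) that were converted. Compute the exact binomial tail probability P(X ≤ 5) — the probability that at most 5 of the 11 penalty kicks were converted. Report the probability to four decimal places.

X is binomial with n = 11 and p = 0.75.
P(X ≤ 5) = Σ_{j=0}^{5} C(11,j)·0.75^j·0.25^{11−j}.
= 0.000000 + 0.000008 + 0.000118 + 0.001062 + 0.006373 + 0.026766 = 0.0343.

P = 0.0343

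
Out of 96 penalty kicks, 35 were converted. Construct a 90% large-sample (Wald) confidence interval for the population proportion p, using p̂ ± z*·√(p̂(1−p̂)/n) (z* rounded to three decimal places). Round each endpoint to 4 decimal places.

(0.2838, 0.4454)

The sample proportion is 35/96 = 0.36458.
Standard error of p̂: √(0.231662/96) = √0.002413149 = 0.049124.
The 90% critical value is z* = 1.645.
Margin of error: 1.645 × 0.049124 = 0.08081.
So the interval runs from 0.2838 to 0.4454.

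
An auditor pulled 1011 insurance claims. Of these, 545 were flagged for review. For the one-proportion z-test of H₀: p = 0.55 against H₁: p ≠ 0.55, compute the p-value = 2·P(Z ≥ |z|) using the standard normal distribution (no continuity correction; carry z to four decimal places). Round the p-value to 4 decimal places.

p-value = 0.4848

Sample proportion p̂ = 545/1011 = 0.53907.
Null standard error: √(0.55·0.45/1011) = √0.000244807 = 0.015646.
z = (p̂ − p₀)/SE = (545/1011 − 0.55)/0.015646 ≈ -0.6986.
p-value = 2·P(Z ≥ |z|) with z = -0.6986 → 0.4848.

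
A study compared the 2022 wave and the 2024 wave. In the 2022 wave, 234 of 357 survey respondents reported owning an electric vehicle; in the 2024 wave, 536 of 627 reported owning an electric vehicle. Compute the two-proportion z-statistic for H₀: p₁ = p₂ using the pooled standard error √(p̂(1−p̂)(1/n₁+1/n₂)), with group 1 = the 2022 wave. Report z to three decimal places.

z = -7.290

p̂₁ = 234/357 = 0.65546, p̂₂ = 536/627 = 0.85486.
Pooled p̂ = (234+536)/(357+627) = 770/984 = 0.78252.
SE = √[p̂(1−p̂)(1/n₁+1/n₂)] = √[0.78252·0.21748·(1/357+1/627)] ≈ 0.027352.
z = (p̂₁ − p̂₂)/SE = (0.65546 − 0.85486)/0.027352 = -0.19940/0.027352 = -7.290.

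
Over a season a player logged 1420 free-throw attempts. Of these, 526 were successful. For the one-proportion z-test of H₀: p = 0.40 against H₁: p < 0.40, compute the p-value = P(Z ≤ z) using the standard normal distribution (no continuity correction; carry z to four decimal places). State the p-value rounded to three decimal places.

p-value = 0.011

Sample proportion p̂ = 526/1420 = 0.37042.
Null standard error: √(0.40·0.60/1420) = √0.000169014 = 0.013001.
Test statistic (full precision, shown to 4 dp): z = (526/1420 − 0.40)/SE₀ ≈ -2.2751.
p-value = P(Z ≤ z) with z = -2.2751 → 0.011.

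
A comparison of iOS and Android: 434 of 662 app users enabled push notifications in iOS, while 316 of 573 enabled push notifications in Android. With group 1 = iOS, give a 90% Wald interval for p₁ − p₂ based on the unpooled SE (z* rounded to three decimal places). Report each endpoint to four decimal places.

p̂₁ = 434/662 = 0.65559, p̂₂ = 316/573 = 0.55148; p̂₁ − p̂₂ = 0.10411.
SE = √(0.000341076 + 0.000431674) = √0.000772750 = 0.027798.
For 90% confidence, z* = 1.645. Margin of error = 0.04573.
So the interval runs from 0.0584 to 0.1498.

(0.0584, 0.1498)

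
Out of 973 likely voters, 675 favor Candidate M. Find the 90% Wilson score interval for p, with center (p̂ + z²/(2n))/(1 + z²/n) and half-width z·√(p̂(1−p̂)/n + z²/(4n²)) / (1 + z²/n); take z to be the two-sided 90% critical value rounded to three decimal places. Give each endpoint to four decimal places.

p̂ = 675/973 = 0.69373; z = 1.645, so z² = 2.706025.
Denominator 1 + z²/n = 1 + 2.706025/973 = 1.002781.
Adjusted center: (0.69373 + z²/(2n))/1.002781 = 0.69319.
Radicand: p̂(1−p̂)/n + z²/(4n²) = 0.000218364 + 0.000000715 = 0.000219079.
Half-width = z·√(radicand)/denom = 1.645·0.014801/1.002781 = 0.02428.
Interval: 0.69319 ± 0.02428 → (0.6689, 0.7175).

(0.6689, 0.7175)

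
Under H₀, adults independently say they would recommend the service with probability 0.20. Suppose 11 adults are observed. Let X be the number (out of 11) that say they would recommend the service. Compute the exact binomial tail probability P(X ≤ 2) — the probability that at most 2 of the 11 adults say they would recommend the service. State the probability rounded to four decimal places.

X is binomial with n = 11 and p = 0.20.
P(X ≤ 2) = C(11,0)·0.20^0·0.80^11 + C(11,1)·0.20^1·0.80^10 + C(11,2)·0.20^2·0.80^9.
= 0.085899 + 0.236223 + 0.295279 = 0.6174.

P = 0.6174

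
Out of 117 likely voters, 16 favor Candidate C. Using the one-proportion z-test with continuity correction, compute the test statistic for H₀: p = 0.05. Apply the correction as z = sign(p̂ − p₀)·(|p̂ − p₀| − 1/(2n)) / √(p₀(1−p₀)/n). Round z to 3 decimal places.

z = 4.093

Sample proportion p̂ = 16/117 = 0.13675. p̂ − p₀ = 0.086752.
1/(2n) = 0.004274.
Corrected numerator: |0.086752| − 0.004274 = 0.082478.
Null standard error: √(0.05·0.95/117) = √0.000405983 = 0.020149.
z = +0.082478/0.020149 = 4.093.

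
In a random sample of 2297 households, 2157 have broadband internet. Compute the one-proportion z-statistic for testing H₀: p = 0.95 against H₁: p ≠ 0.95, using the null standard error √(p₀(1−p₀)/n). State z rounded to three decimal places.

z = -2.408

The sample proportion is 2157/2297 = 0.93905.
SE₀ = √(0.95·0.05/2297) = 0.004547.
z = (p̂ − p₀)/SE = (0.93905 − 0.95)/0.004547 = -2.408.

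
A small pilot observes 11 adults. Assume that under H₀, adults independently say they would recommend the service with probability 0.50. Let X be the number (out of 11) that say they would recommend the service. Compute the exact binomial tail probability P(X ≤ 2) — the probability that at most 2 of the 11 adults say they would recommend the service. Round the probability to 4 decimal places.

X is binomial with n = 11 and p = 0.50.
P(X ≤ 2) = C(11,0)·0.50^0·0.50^11 + C(11,1)·0.50^1·0.50^10 + C(11,2)·0.50^2·0.50^9.
= 0.000488 + 0.005371 + 0.026855 = 0.0327.

P = 0.0327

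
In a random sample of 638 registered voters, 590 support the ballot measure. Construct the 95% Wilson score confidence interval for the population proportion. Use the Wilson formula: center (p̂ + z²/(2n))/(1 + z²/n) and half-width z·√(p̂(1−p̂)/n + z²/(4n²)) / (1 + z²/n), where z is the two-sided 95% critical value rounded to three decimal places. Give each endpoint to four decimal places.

(0.9017, 0.9428)

p̂ = 590/638 = 0.92476; z = 1.960, so z² = 3.841600.
Denominator 1 + z²/n = 1 + 3.841600/638 = 1.006021.
Adjusted center: (0.92476 + z²/(2n))/1.006021 = 0.92222.
Radicand: p̂(1−p̂)/n + z²/(4n²) = 0.000109051 + 0.000002359 = 0.000111410.
Half-width = z·√(radicand)/denom = 1.960·0.010555/1.006021 = 0.02056.
So the interval runs from 0.9017 to 0.9428.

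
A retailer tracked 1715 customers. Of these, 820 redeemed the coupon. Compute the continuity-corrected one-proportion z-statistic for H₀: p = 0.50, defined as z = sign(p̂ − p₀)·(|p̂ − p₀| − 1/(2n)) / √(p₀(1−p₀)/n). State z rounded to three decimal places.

With x = 820 successes in n = 1715, p̂ = 0.47813. p̂ − p₀ = -0.021866.
Continuity correction 1/(2n) = 1/3430 = 0.000292.
Corrected numerator: |-0.021866| − 0.000292 = 0.021574.
SE₀ = √(0.50·0.50/1715) = 0.012074.
z = −0.021574/0.012074 = -1.787.

z = -1.787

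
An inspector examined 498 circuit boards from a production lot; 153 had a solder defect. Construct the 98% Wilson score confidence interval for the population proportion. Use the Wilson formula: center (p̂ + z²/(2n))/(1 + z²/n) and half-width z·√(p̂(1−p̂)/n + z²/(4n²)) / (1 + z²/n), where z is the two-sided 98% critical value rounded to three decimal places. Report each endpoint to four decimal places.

(0.2614, 0.3572)

p̂ = 153/498 = 0.30723; z = 2.326, so z² = 5.410276.
1 + z²/n = 1.010864.
Adjusted center: (0.30723 + z²/(2n))/1.010864 = 0.30930.
Radicand: p̂(1−p̂)/n + z²/(4n²) = 0.000427388 + 0.000005454 = 0.000432842.
Half-width = 2.326·√0.000432842/1.010864 = 0.04787.
CI: 0.30930 ± 0.04787 = (0.2614, 0.3572).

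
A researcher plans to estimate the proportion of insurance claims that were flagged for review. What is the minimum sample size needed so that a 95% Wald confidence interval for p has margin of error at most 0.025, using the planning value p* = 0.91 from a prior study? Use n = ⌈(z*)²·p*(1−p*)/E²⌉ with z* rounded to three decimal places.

For 95% confidence, z* = 1.960.
p*(1−p*) = 0.91·0.09 = 0.0819.
(z*)²·p*(1−p*)/E² = 3.841600·0.0819/0.000625 = 503.403.
Rounding up, n = 504.

n = 504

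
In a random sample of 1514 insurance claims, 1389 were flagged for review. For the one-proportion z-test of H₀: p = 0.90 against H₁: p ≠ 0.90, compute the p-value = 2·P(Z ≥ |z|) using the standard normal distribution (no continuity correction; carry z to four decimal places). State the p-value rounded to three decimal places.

p̂ = 1389/1514 = 0.91744.
SE₀ = √(0.90·0.10/1514) = 0.007710.
Test statistic (full precision, shown to 4 dp): z = (1389/1514 − 0.90)/SE₀ ≈ 2.2616.
p-value = 2·P(Z ≥ |z|) with z = 2.2616 → 0.024.

p-value = 0.024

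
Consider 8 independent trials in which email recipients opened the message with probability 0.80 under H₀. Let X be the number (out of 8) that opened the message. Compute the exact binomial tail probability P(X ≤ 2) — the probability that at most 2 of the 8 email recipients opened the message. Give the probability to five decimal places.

X ~ Binomial(n=8, p=0.80).
P(X ≤ 2) = C(8,0)·0.80^0·0.20^8 + C(8,1)·0.80^1·0.20^7 + C(8,2)·0.80^2·0.20^6.
= 0.000003 + 0.000082 + 0.001147 = 0.00123.

P = 0.00123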